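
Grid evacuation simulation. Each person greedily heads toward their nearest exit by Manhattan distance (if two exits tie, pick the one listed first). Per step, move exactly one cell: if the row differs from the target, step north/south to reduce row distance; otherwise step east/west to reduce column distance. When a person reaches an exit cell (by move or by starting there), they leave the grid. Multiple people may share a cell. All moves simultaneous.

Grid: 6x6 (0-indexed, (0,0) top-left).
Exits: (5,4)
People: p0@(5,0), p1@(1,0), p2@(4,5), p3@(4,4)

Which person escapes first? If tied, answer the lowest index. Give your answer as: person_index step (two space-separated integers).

Answer: 3 1

Derivation:
Step 1: p0:(5,0)->(5,1) | p1:(1,0)->(2,0) | p2:(4,5)->(5,5) | p3:(4,4)->(5,4)->EXIT
Step 2: p0:(5,1)->(5,2) | p1:(2,0)->(3,0) | p2:(5,5)->(5,4)->EXIT | p3:escaped
Step 3: p0:(5,2)->(5,3) | p1:(3,0)->(4,0) | p2:escaped | p3:escaped
Step 4: p0:(5,3)->(5,4)->EXIT | p1:(4,0)->(5,0) | p2:escaped | p3:escaped
Step 5: p0:escaped | p1:(5,0)->(5,1) | p2:escaped | p3:escaped
Step 6: p0:escaped | p1:(5,1)->(5,2) | p2:escaped | p3:escaped
Step 7: p0:escaped | p1:(5,2)->(5,3) | p2:escaped | p3:escaped
Step 8: p0:escaped | p1:(5,3)->(5,4)->EXIT | p2:escaped | p3:escaped
Exit steps: [4, 8, 2, 1]
First to escape: p3 at step 1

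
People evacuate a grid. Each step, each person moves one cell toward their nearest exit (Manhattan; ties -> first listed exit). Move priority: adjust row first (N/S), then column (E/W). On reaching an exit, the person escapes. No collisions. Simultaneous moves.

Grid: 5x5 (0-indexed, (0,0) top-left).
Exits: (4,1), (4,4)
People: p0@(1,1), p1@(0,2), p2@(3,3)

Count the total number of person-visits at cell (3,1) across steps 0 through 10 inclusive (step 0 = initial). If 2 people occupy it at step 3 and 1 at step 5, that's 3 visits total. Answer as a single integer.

Step 0: p0@(1,1) p1@(0,2) p2@(3,3) -> at (3,1): 0 [-], cum=0
Step 1: p0@(2,1) p1@(1,2) p2@(4,3) -> at (3,1): 0 [-], cum=0
Step 2: p0@(3,1) p1@(2,2) p2@ESC -> at (3,1): 1 [p0], cum=1
Step 3: p0@ESC p1@(3,2) p2@ESC -> at (3,1): 0 [-], cum=1
Step 4: p0@ESC p1@(4,2) p2@ESC -> at (3,1): 0 [-], cum=1
Step 5: p0@ESC p1@ESC p2@ESC -> at (3,1): 0 [-], cum=1
Total visits = 1

Answer: 1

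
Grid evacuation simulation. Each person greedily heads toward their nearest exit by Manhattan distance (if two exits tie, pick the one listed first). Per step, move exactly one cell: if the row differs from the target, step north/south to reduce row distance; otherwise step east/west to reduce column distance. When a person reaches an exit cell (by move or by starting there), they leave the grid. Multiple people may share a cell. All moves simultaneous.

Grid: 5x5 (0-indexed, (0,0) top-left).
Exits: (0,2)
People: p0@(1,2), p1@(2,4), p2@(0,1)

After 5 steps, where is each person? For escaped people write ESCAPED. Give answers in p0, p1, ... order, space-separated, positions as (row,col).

Step 1: p0:(1,2)->(0,2)->EXIT | p1:(2,4)->(1,4) | p2:(0,1)->(0,2)->EXIT
Step 2: p0:escaped | p1:(1,4)->(0,4) | p2:escaped
Step 3: p0:escaped | p1:(0,4)->(0,3) | p2:escaped
Step 4: p0:escaped | p1:(0,3)->(0,2)->EXIT | p2:escaped

ESCAPED ESCAPED ESCAPED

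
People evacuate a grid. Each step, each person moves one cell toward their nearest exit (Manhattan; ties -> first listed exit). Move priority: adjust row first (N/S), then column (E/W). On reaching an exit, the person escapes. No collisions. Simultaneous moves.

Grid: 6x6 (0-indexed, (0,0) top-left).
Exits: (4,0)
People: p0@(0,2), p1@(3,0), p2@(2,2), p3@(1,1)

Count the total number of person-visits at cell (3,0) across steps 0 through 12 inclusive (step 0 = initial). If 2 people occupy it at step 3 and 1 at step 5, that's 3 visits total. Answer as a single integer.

Answer: 1

Derivation:
Step 0: p0@(0,2) p1@(3,0) p2@(2,2) p3@(1,1) -> at (3,0): 1 [p1], cum=1
Step 1: p0@(1,2) p1@ESC p2@(3,2) p3@(2,1) -> at (3,0): 0 [-], cum=1
Step 2: p0@(2,2) p1@ESC p2@(4,2) p3@(3,1) -> at (3,0): 0 [-], cum=1
Step 3: p0@(3,2) p1@ESC p2@(4,1) p3@(4,1) -> at (3,0): 0 [-], cum=1
Step 4: p0@(4,2) p1@ESC p2@ESC p3@ESC -> at (3,0): 0 [-], cum=1
Step 5: p0@(4,1) p1@ESC p2@ESC p3@ESC -> at (3,0): 0 [-], cum=1
Step 6: p0@ESC p1@ESC p2@ESC p3@ESC -> at (3,0): 0 [-], cum=1
Total visits = 1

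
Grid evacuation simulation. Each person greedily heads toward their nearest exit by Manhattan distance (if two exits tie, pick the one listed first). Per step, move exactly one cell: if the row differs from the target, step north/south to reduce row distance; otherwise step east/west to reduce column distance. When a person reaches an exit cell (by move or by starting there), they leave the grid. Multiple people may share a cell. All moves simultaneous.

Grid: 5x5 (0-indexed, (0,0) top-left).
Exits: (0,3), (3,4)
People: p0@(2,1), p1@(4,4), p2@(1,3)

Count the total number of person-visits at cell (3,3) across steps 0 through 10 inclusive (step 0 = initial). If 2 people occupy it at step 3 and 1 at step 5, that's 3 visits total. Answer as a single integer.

Step 0: p0@(2,1) p1@(4,4) p2@(1,3) -> at (3,3): 0 [-], cum=0
Step 1: p0@(1,1) p1@ESC p2@ESC -> at (3,3): 0 [-], cum=0
Step 2: p0@(0,1) p1@ESC p2@ESC -> at (3,3): 0 [-], cum=0
Step 3: p0@(0,2) p1@ESC p2@ESC -> at (3,3): 0 [-], cum=0
Step 4: p0@ESC p1@ESC p2@ESC -> at (3,3): 0 [-], cum=0
Total visits = 0

Answer: 0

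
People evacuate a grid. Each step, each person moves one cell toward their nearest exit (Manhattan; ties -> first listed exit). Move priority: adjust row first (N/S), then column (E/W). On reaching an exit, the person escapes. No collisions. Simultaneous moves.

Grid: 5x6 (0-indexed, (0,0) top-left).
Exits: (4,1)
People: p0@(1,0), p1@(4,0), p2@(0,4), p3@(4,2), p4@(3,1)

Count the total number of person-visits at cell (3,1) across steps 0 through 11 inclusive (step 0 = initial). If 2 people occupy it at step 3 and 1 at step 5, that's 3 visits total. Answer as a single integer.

Step 0: p0@(1,0) p1@(4,0) p2@(0,4) p3@(4,2) p4@(3,1) -> at (3,1): 1 [p4], cum=1
Step 1: p0@(2,0) p1@ESC p2@(1,4) p3@ESC p4@ESC -> at (3,1): 0 [-], cum=1
Step 2: p0@(3,0) p1@ESC p2@(2,4) p3@ESC p4@ESC -> at (3,1): 0 [-], cum=1
Step 3: p0@(4,0) p1@ESC p2@(3,4) p3@ESC p4@ESC -> at (3,1): 0 [-], cum=1
Step 4: p0@ESC p1@ESC p2@(4,4) p3@ESC p4@ESC -> at (3,1): 0 [-], cum=1
Step 5: p0@ESC p1@ESC p2@(4,3) p3@ESC p4@ESC -> at (3,1): 0 [-], cum=1
Step 6: p0@ESC p1@ESC p2@(4,2) p3@ESC p4@ESC -> at (3,1): 0 [-], cum=1
Step 7: p0@ESC p1@ESC p2@ESC p3@ESC p4@ESC -> at (3,1): 0 [-], cum=1
Total visits = 1

Answer: 1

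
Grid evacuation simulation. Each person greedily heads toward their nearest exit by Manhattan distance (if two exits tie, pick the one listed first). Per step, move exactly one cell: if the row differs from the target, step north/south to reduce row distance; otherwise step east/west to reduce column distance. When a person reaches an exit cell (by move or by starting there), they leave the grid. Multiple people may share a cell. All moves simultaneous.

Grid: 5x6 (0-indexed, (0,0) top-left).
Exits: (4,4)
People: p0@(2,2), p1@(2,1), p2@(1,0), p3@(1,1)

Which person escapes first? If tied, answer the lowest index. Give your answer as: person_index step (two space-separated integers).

Answer: 0 4

Derivation:
Step 1: p0:(2,2)->(3,2) | p1:(2,1)->(3,1) | p2:(1,0)->(2,0) | p3:(1,1)->(2,1)
Step 2: p0:(3,2)->(4,2) | p1:(3,1)->(4,1) | p2:(2,0)->(3,0) | p3:(2,1)->(3,1)
Step 3: p0:(4,2)->(4,3) | p1:(4,1)->(4,2) | p2:(3,0)->(4,0) | p3:(3,1)->(4,1)
Step 4: p0:(4,3)->(4,4)->EXIT | p1:(4,2)->(4,3) | p2:(4,0)->(4,1) | p3:(4,1)->(4,2)
Step 5: p0:escaped | p1:(4,3)->(4,4)->EXIT | p2:(4,1)->(4,2) | p3:(4,2)->(4,3)
Step 6: p0:escaped | p1:escaped | p2:(4,2)->(4,3) | p3:(4,3)->(4,4)->EXIT
Step 7: p0:escaped | p1:escaped | p2:(4,3)->(4,4)->EXIT | p3:escaped
Exit steps: [4, 5, 7, 6]
First to escape: p0 at step 4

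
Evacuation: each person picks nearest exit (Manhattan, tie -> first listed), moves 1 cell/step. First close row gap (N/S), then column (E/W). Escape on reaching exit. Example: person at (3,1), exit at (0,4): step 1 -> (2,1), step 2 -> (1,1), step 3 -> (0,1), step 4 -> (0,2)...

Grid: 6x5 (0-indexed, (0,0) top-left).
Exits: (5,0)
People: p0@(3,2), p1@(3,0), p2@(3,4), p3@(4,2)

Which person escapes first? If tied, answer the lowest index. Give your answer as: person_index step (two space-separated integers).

Step 1: p0:(3,2)->(4,2) | p1:(3,0)->(4,0) | p2:(3,4)->(4,4) | p3:(4,2)->(5,2)
Step 2: p0:(4,2)->(5,2) | p1:(4,0)->(5,0)->EXIT | p2:(4,4)->(5,4) | p3:(5,2)->(5,1)
Step 3: p0:(5,2)->(5,1) | p1:escaped | p2:(5,4)->(5,3) | p3:(5,1)->(5,0)->EXIT
Step 4: p0:(5,1)->(5,0)->EXIT | p1:escaped | p2:(5,3)->(5,2) | p3:escaped
Step 5: p0:escaped | p1:escaped | p2:(5,2)->(5,1) | p3:escaped
Step 6: p0:escaped | p1:escaped | p2:(5,1)->(5,0)->EXIT | p3:escaped
Exit steps: [4, 2, 6, 3]
First to escape: p1 at step 2

Answer: 1 2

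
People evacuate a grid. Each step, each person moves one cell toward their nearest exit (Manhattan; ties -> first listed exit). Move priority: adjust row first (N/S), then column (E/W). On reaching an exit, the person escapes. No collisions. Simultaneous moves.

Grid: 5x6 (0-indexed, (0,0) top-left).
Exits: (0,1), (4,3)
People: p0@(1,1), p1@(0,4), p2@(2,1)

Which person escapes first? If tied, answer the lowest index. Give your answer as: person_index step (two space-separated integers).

Step 1: p0:(1,1)->(0,1)->EXIT | p1:(0,4)->(0,3) | p2:(2,1)->(1,1)
Step 2: p0:escaped | p1:(0,3)->(0,2) | p2:(1,1)->(0,1)->EXIT
Step 3: p0:escaped | p1:(0,2)->(0,1)->EXIT | p2:escaped
Exit steps: [1, 3, 2]
First to escape: p0 at step 1

Answer: 0 1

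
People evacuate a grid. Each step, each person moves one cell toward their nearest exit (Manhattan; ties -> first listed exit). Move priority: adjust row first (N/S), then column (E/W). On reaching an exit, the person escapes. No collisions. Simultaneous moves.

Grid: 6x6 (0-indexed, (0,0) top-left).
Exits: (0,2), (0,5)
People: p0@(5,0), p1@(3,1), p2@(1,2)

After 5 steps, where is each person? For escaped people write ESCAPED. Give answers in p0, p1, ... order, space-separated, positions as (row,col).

Step 1: p0:(5,0)->(4,0) | p1:(3,1)->(2,1) | p2:(1,2)->(0,2)->EXIT
Step 2: p0:(4,0)->(3,0) | p1:(2,1)->(1,1) | p2:escaped
Step 3: p0:(3,0)->(2,0) | p1:(1,1)->(0,1) | p2:escaped
Step 4: p0:(2,0)->(1,0) | p1:(0,1)->(0,2)->EXIT | p2:escaped
Step 5: p0:(1,0)->(0,0) | p1:escaped | p2:escaped

(0,0) ESCAPED ESCAPED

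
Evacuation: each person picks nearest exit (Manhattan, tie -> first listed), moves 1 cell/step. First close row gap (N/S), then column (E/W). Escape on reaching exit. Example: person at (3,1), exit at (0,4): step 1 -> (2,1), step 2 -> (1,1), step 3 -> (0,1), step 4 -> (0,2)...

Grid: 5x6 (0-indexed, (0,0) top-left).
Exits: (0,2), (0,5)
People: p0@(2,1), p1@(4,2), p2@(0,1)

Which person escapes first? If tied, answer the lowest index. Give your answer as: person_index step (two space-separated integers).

Answer: 2 1

Derivation:
Step 1: p0:(2,1)->(1,1) | p1:(4,2)->(3,2) | p2:(0,1)->(0,2)->EXIT
Step 2: p0:(1,1)->(0,1) | p1:(3,2)->(2,2) | p2:escaped
Step 3: p0:(0,1)->(0,2)->EXIT | p1:(2,2)->(1,2) | p2:escaped
Step 4: p0:escaped | p1:(1,2)->(0,2)->EXIT | p2:escaped
Exit steps: [3, 4, 1]
First to escape: p2 at step 1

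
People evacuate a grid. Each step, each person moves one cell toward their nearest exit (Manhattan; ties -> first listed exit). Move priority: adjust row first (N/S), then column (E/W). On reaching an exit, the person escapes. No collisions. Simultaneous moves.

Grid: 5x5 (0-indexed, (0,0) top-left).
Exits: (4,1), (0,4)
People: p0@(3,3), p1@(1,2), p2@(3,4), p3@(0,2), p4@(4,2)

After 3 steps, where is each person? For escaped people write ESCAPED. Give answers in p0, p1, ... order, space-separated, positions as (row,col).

Step 1: p0:(3,3)->(4,3) | p1:(1,2)->(0,2) | p2:(3,4)->(2,4) | p3:(0,2)->(0,3) | p4:(4,2)->(4,1)->EXIT
Step 2: p0:(4,3)->(4,2) | p1:(0,2)->(0,3) | p2:(2,4)->(1,4) | p3:(0,3)->(0,4)->EXIT | p4:escaped
Step 3: p0:(4,2)->(4,1)->EXIT | p1:(0,3)->(0,4)->EXIT | p2:(1,4)->(0,4)->EXIT | p3:escaped | p4:escaped

ESCAPED ESCAPED ESCAPED ESCAPED ESCAPED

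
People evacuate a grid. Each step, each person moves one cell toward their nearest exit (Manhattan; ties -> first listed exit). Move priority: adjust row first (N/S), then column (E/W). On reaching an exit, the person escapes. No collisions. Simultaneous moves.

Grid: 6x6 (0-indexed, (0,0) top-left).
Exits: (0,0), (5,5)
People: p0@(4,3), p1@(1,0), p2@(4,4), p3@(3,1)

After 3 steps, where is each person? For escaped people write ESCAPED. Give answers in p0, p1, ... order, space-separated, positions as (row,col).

Step 1: p0:(4,3)->(5,3) | p1:(1,0)->(0,0)->EXIT | p2:(4,4)->(5,4) | p3:(3,1)->(2,1)
Step 2: p0:(5,3)->(5,4) | p1:escaped | p2:(5,4)->(5,5)->EXIT | p3:(2,1)->(1,1)
Step 3: p0:(5,4)->(5,5)->EXIT | p1:escaped | p2:escaped | p3:(1,1)->(0,1)

ESCAPED ESCAPED ESCAPED (0,1)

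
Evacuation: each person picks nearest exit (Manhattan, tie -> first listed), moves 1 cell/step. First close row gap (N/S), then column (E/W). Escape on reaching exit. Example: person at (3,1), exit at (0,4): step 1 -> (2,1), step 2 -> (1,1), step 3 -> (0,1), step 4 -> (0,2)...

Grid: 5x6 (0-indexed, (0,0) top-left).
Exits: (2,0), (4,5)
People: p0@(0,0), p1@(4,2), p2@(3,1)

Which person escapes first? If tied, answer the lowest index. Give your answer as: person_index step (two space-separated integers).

Answer: 0 2

Derivation:
Step 1: p0:(0,0)->(1,0) | p1:(4,2)->(4,3) | p2:(3,1)->(2,1)
Step 2: p0:(1,0)->(2,0)->EXIT | p1:(4,3)->(4,4) | p2:(2,1)->(2,0)->EXIT
Step 3: p0:escaped | p1:(4,4)->(4,5)->EXIT | p2:escaped
Exit steps: [2, 3, 2]
First to escape: p0 at step 2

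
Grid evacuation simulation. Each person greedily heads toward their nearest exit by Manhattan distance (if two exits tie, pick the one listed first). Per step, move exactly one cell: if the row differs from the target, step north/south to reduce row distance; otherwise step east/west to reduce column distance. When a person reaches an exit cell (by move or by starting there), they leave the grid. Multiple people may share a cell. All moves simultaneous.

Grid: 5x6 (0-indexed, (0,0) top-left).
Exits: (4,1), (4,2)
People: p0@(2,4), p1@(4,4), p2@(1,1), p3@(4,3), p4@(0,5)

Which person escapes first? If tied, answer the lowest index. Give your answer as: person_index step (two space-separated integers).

Answer: 3 1

Derivation:
Step 1: p0:(2,4)->(3,4) | p1:(4,4)->(4,3) | p2:(1,1)->(2,1) | p3:(4,3)->(4,2)->EXIT | p4:(0,5)->(1,5)
Step 2: p0:(3,4)->(4,4) | p1:(4,3)->(4,2)->EXIT | p2:(2,1)->(3,1) | p3:escaped | p4:(1,5)->(2,5)
Step 3: p0:(4,4)->(4,3) | p1:escaped | p2:(3,1)->(4,1)->EXIT | p3:escaped | p4:(2,5)->(3,5)
Step 4: p0:(4,3)->(4,2)->EXIT | p1:escaped | p2:escaped | p3:escaped | p4:(3,5)->(4,5)
Step 5: p0:escaped | p1:escaped | p2:escaped | p3:escaped | p4:(4,5)->(4,4)
Step 6: p0:escaped | p1:escaped | p2:escaped | p3:escaped | p4:(4,4)->(4,3)
Step 7: p0:escaped | p1:escaped | p2:escaped | p3:escaped | p4:(4,3)->(4,2)->EXIT
Exit steps: [4, 2, 3, 1, 7]
First to escape: p3 at step 1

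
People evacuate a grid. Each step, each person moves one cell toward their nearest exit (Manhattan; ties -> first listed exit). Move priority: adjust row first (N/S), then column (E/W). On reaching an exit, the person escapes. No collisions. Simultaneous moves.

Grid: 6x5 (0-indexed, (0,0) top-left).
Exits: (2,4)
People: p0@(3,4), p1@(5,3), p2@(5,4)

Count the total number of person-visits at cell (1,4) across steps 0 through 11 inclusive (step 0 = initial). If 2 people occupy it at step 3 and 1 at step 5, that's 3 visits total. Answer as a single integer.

Step 0: p0@(3,4) p1@(5,3) p2@(5,4) -> at (1,4): 0 [-], cum=0
Step 1: p0@ESC p1@(4,3) p2@(4,4) -> at (1,4): 0 [-], cum=0
Step 2: p0@ESC p1@(3,3) p2@(3,4) -> at (1,4): 0 [-], cum=0
Step 3: p0@ESC p1@(2,3) p2@ESC -> at (1,4): 0 [-], cum=0
Step 4: p0@ESC p1@ESC p2@ESC -> at (1,4): 0 [-], cum=0
Total visits = 0

Answer: 0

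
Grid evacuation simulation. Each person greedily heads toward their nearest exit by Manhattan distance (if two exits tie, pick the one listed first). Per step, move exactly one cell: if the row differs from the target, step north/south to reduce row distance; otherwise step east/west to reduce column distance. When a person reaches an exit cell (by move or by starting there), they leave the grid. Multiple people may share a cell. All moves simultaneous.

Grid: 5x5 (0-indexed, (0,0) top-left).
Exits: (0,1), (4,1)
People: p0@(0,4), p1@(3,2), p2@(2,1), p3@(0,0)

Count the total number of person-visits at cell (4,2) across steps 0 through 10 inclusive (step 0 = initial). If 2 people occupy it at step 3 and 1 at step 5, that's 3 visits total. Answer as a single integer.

Answer: 1

Derivation:
Step 0: p0@(0,4) p1@(3,2) p2@(2,1) p3@(0,0) -> at (4,2): 0 [-], cum=0
Step 1: p0@(0,3) p1@(4,2) p2@(1,1) p3@ESC -> at (4,2): 1 [p1], cum=1
Step 2: p0@(0,2) p1@ESC p2@ESC p3@ESC -> at (4,2): 0 [-], cum=1
Step 3: p0@ESC p1@ESC p2@ESC p3@ESC -> at (4,2): 0 [-], cum=1
Total visits = 1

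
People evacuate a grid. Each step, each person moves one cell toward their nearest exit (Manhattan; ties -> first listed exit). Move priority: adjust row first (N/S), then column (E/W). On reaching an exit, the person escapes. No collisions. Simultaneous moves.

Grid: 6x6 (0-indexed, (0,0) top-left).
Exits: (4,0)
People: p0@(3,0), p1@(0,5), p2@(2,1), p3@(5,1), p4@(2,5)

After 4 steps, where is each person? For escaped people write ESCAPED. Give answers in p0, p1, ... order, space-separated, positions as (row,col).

Step 1: p0:(3,0)->(4,0)->EXIT | p1:(0,5)->(1,5) | p2:(2,1)->(3,1) | p3:(5,1)->(4,1) | p4:(2,5)->(3,5)
Step 2: p0:escaped | p1:(1,5)->(2,5) | p2:(3,1)->(4,1) | p3:(4,1)->(4,0)->EXIT | p4:(3,5)->(4,5)
Step 3: p0:escaped | p1:(2,5)->(3,5) | p2:(4,1)->(4,0)->EXIT | p3:escaped | p4:(4,5)->(4,4)
Step 4: p0:escaped | p1:(3,5)->(4,5) | p2:escaped | p3:escaped | p4:(4,4)->(4,3)

ESCAPED (4,5) ESCAPED ESCAPED (4,3)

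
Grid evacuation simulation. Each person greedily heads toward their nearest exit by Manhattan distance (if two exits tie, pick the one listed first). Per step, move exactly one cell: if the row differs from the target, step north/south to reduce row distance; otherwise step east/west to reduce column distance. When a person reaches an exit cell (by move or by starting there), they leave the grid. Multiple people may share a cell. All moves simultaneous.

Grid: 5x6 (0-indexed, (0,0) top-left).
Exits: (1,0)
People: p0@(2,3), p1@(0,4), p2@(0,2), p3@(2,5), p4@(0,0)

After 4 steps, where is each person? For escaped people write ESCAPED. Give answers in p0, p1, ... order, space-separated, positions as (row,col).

Step 1: p0:(2,3)->(1,3) | p1:(0,4)->(1,4) | p2:(0,2)->(1,2) | p3:(2,5)->(1,5) | p4:(0,0)->(1,0)->EXIT
Step 2: p0:(1,3)->(1,2) | p1:(1,4)->(1,3) | p2:(1,2)->(1,1) | p3:(1,5)->(1,4) | p4:escaped
Step 3: p0:(1,2)->(1,1) | p1:(1,3)->(1,2) | p2:(1,1)->(1,0)->EXIT | p3:(1,4)->(1,3) | p4:escaped
Step 4: p0:(1,1)->(1,0)->EXIT | p1:(1,2)->(1,1) | p2:escaped | p3:(1,3)->(1,2) | p4:escaped

ESCAPED (1,1) ESCAPED (1,2) ESCAPED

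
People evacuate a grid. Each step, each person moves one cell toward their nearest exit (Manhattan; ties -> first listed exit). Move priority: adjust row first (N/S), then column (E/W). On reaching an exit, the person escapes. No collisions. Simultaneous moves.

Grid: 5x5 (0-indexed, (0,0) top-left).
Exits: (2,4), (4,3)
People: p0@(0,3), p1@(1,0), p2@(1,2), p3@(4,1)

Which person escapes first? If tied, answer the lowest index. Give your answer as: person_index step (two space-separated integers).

Step 1: p0:(0,3)->(1,3) | p1:(1,0)->(2,0) | p2:(1,2)->(2,2) | p3:(4,1)->(4,2)
Step 2: p0:(1,3)->(2,3) | p1:(2,0)->(2,1) | p2:(2,2)->(2,3) | p3:(4,2)->(4,3)->EXIT
Step 3: p0:(2,3)->(2,4)->EXIT | p1:(2,1)->(2,2) | p2:(2,3)->(2,4)->EXIT | p3:escaped
Step 4: p0:escaped | p1:(2,2)->(2,3) | p2:escaped | p3:escaped
Step 5: p0:escaped | p1:(2,3)->(2,4)->EXIT | p2:escaped | p3:escaped
Exit steps: [3, 5, 3, 2]
First to escape: p3 at step 2

Answer: 3 2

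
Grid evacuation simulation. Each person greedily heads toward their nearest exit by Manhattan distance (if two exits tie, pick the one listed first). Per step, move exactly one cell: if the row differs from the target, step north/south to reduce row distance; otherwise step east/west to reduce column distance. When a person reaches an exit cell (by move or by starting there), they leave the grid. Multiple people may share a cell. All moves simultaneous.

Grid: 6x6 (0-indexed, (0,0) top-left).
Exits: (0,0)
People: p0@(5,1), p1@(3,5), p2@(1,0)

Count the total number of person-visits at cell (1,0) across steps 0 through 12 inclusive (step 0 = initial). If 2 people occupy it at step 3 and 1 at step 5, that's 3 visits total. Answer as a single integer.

Answer: 1

Derivation:
Step 0: p0@(5,1) p1@(3,5) p2@(1,0) -> at (1,0): 1 [p2], cum=1
Step 1: p0@(4,1) p1@(2,5) p2@ESC -> at (1,0): 0 [-], cum=1
Step 2: p0@(3,1) p1@(1,5) p2@ESC -> at (1,0): 0 [-], cum=1
Step 3: p0@(2,1) p1@(0,5) p2@ESC -> at (1,0): 0 [-], cum=1
Step 4: p0@(1,1) p1@(0,4) p2@ESC -> at (1,0): 0 [-], cum=1
Step 5: p0@(0,1) p1@(0,3) p2@ESC -> at (1,0): 0 [-], cum=1
Step 6: p0@ESC p1@(0,2) p2@ESC -> at (1,0): 0 [-], cum=1
Step 7: p0@ESC p1@(0,1) p2@ESC -> at (1,0): 0 [-], cum=1
Step 8: p0@ESC p1@ESC p2@ESC -> at (1,0): 0 [-], cum=1
Total visits = 1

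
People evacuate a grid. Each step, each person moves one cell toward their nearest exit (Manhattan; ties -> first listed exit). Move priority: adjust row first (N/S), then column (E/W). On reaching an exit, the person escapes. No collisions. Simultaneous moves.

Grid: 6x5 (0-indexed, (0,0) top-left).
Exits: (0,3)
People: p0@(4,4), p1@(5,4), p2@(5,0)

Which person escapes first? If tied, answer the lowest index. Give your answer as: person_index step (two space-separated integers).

Answer: 0 5

Derivation:
Step 1: p0:(4,4)->(3,4) | p1:(5,4)->(4,4) | p2:(5,0)->(4,0)
Step 2: p0:(3,4)->(2,4) | p1:(4,4)->(3,4) | p2:(4,0)->(3,0)
Step 3: p0:(2,4)->(1,4) | p1:(3,4)->(2,4) | p2:(3,0)->(2,0)
Step 4: p0:(1,4)->(0,4) | p1:(2,4)->(1,4) | p2:(2,0)->(1,0)
Step 5: p0:(0,4)->(0,3)->EXIT | p1:(1,4)->(0,4) | p2:(1,0)->(0,0)
Step 6: p0:escaped | p1:(0,4)->(0,3)->EXIT | p2:(0,0)->(0,1)
Step 7: p0:escaped | p1:escaped | p2:(0,1)->(0,2)
Step 8: p0:escaped | p1:escaped | p2:(0,2)->(0,3)->EXIT
Exit steps: [5, 6, 8]
First to escape: p0 at step 5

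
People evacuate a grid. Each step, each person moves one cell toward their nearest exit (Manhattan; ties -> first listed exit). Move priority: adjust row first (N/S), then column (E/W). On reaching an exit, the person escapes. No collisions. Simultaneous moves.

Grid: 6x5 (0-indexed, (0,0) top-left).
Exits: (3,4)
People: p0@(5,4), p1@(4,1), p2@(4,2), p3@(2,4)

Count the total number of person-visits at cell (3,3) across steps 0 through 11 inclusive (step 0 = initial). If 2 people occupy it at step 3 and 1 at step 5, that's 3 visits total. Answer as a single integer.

Answer: 2

Derivation:
Step 0: p0@(5,4) p1@(4,1) p2@(4,2) p3@(2,4) -> at (3,3): 0 [-], cum=0
Step 1: p0@(4,4) p1@(3,1) p2@(3,2) p3@ESC -> at (3,3): 0 [-], cum=0
Step 2: p0@ESC p1@(3,2) p2@(3,3) p3@ESC -> at (3,3): 1 [p2], cum=1
Step 3: p0@ESC p1@(3,3) p2@ESC p3@ESC -> at (3,3): 1 [p1], cum=2
Step 4: p0@ESC p1@ESC p2@ESC p3@ESC -> at (3,3): 0 [-], cum=2
Total visits = 2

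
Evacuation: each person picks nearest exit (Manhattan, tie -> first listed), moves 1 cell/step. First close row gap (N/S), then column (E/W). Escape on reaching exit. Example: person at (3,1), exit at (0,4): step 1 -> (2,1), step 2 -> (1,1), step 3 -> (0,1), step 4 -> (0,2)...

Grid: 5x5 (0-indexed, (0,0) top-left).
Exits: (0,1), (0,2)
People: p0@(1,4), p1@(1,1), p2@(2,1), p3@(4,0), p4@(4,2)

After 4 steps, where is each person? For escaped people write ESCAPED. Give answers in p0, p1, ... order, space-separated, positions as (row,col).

Step 1: p0:(1,4)->(0,4) | p1:(1,1)->(0,1)->EXIT | p2:(2,1)->(1,1) | p3:(4,0)->(3,0) | p4:(4,2)->(3,2)
Step 2: p0:(0,4)->(0,3) | p1:escaped | p2:(1,1)->(0,1)->EXIT | p3:(3,0)->(2,0) | p4:(3,2)->(2,2)
Step 3: p0:(0,3)->(0,2)->EXIT | p1:escaped | p2:escaped | p3:(2,0)->(1,0) | p4:(2,2)->(1,2)
Step 4: p0:escaped | p1:escaped | p2:escaped | p3:(1,0)->(0,0) | p4:(1,2)->(0,2)->EXIT

ESCAPED ESCAPED ESCAPED (0,0) ESCAPED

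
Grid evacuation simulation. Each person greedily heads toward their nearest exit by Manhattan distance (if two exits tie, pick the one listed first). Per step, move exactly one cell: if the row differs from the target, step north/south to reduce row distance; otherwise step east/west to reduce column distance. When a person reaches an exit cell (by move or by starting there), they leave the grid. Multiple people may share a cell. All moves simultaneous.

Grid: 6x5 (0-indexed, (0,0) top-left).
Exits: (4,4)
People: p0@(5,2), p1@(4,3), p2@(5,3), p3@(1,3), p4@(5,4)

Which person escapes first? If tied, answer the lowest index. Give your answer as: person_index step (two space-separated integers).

Answer: 1 1

Derivation:
Step 1: p0:(5,2)->(4,2) | p1:(4,3)->(4,4)->EXIT | p2:(5,3)->(4,3) | p3:(1,3)->(2,3) | p4:(5,4)->(4,4)->EXIT
Step 2: p0:(4,2)->(4,3) | p1:escaped | p2:(4,3)->(4,4)->EXIT | p3:(2,3)->(3,3) | p4:escaped
Step 3: p0:(4,3)->(4,4)->EXIT | p1:escaped | p2:escaped | p3:(3,3)->(4,3) | p4:escaped
Step 4: p0:escaped | p1:escaped | p2:escaped | p3:(4,3)->(4,4)->EXIT | p4:escaped
Exit steps: [3, 1, 2, 4, 1]
First to escape: p1 at step 1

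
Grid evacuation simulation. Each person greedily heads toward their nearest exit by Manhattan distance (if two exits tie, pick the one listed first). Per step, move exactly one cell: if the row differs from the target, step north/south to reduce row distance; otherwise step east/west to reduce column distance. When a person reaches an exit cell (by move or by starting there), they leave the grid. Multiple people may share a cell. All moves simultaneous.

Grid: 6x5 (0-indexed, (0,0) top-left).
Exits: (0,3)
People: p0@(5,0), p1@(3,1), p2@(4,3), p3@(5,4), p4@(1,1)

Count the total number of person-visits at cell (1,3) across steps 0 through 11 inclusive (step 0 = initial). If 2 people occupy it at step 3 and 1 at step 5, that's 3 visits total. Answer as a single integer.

Answer: 1

Derivation:
Step 0: p0@(5,0) p1@(3,1) p2@(4,3) p3@(5,4) p4@(1,1) -> at (1,3): 0 [-], cum=0
Step 1: p0@(4,0) p1@(2,1) p2@(3,3) p3@(4,4) p4@(0,1) -> at (1,3): 0 [-], cum=0
Step 2: p0@(3,0) p1@(1,1) p2@(2,3) p3@(3,4) p4@(0,2) -> at (1,3): 0 [-], cum=0
Step 3: p0@(2,0) p1@(0,1) p2@(1,3) p3@(2,4) p4@ESC -> at (1,3): 1 [p2], cum=1
Step 4: p0@(1,0) p1@(0,2) p2@ESC p3@(1,4) p4@ESC -> at (1,3): 0 [-], cum=1
Step 5: p0@(0,0) p1@ESC p2@ESC p3@(0,4) p4@ESC -> at (1,3): 0 [-], cum=1
Step 6: p0@(0,1) p1@ESC p2@ESC p3@ESC p4@ESC -> at (1,3): 0 [-], cum=1
Step 7: p0@(0,2) p1@ESC p2@ESC p3@ESC p4@ESC -> at (1,3): 0 [-], cum=1
Step 8: p0@ESC p1@ESC p2@ESC p3@ESC p4@ESC -> at (1,3): 0 [-], cum=1
Total visits = 1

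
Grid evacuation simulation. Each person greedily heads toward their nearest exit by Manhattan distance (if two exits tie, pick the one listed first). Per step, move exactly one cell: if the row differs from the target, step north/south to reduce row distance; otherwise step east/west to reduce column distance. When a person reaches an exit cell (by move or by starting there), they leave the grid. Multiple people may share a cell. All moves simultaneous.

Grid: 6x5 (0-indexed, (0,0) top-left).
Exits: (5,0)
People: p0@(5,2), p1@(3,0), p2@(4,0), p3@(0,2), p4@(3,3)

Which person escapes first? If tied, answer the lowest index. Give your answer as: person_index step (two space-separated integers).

Step 1: p0:(5,2)->(5,1) | p1:(3,0)->(4,0) | p2:(4,0)->(5,0)->EXIT | p3:(0,2)->(1,2) | p4:(3,3)->(4,3)
Step 2: p0:(5,1)->(5,0)->EXIT | p1:(4,0)->(5,0)->EXIT | p2:escaped | p3:(1,2)->(2,2) | p4:(4,3)->(5,3)
Step 3: p0:escaped | p1:escaped | p2:escaped | p3:(2,2)->(3,2) | p4:(5,3)->(5,2)
Step 4: p0:escaped | p1:escaped | p2:escaped | p3:(3,2)->(4,2) | p4:(5,2)->(5,1)
Step 5: p0:escaped | p1:escaped | p2:escaped | p3:(4,2)->(5,2) | p4:(5,1)->(5,0)->EXIT
Step 6: p0:escaped | p1:escaped | p2:escaped | p3:(5,2)->(5,1) | p4:escaped
Step 7: p0:escaped | p1:escaped | p2:escaped | p3:(5,1)->(5,0)->EXIT | p4:escaped
Exit steps: [2, 2, 1, 7, 5]
First to escape: p2 at step 1

Answer: 2 1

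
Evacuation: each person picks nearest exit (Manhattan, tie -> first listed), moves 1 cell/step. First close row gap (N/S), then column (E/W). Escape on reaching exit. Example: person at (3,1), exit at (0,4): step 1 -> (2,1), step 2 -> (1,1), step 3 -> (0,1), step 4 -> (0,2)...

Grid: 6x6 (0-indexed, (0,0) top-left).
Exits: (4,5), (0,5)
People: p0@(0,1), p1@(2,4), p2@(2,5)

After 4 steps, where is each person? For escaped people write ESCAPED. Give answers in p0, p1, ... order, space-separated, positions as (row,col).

Step 1: p0:(0,1)->(0,2) | p1:(2,4)->(3,4) | p2:(2,5)->(3,5)
Step 2: p0:(0,2)->(0,3) | p1:(3,4)->(4,4) | p2:(3,5)->(4,5)->EXIT
Step 3: p0:(0,3)->(0,4) | p1:(4,4)->(4,5)->EXIT | p2:escaped
Step 4: p0:(0,4)->(0,5)->EXIT | p1:escaped | p2:escaped

ESCAPED ESCAPED ESCAPED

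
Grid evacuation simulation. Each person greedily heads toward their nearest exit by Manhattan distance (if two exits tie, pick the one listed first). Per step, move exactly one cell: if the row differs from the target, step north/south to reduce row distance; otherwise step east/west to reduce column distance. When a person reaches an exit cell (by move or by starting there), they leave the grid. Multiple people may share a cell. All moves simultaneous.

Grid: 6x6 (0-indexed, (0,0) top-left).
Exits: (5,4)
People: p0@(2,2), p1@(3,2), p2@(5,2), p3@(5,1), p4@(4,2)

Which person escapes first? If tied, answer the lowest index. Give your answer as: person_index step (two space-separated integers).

Answer: 2 2

Derivation:
Step 1: p0:(2,2)->(3,2) | p1:(3,2)->(4,2) | p2:(5,2)->(5,3) | p3:(5,1)->(5,2) | p4:(4,2)->(5,2)
Step 2: p0:(3,2)->(4,2) | p1:(4,2)->(5,2) | p2:(5,3)->(5,4)->EXIT | p3:(5,2)->(5,3) | p4:(5,2)->(5,3)
Step 3: p0:(4,2)->(5,2) | p1:(5,2)->(5,3) | p2:escaped | p3:(5,3)->(5,4)->EXIT | p4:(5,3)->(5,4)->EXIT
Step 4: p0:(5,2)->(5,3) | p1:(5,3)->(5,4)->EXIT | p2:escaped | p3:escaped | p4:escaped
Step 5: p0:(5,3)->(5,4)->EXIT | p1:escaped | p2:escaped | p3:escaped | p4:escaped
Exit steps: [5, 4, 2, 3, 3]
First to escape: p2 at step 2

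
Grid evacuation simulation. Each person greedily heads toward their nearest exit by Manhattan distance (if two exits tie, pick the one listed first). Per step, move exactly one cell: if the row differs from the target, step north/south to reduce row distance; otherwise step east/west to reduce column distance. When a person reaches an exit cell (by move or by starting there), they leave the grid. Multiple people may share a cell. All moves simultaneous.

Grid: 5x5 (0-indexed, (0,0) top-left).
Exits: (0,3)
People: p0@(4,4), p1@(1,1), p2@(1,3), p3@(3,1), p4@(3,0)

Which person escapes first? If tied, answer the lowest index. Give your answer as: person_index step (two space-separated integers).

Step 1: p0:(4,4)->(3,4) | p1:(1,1)->(0,1) | p2:(1,3)->(0,3)->EXIT | p3:(3,1)->(2,1) | p4:(3,0)->(2,0)
Step 2: p0:(3,4)->(2,4) | p1:(0,1)->(0,2) | p2:escaped | p3:(2,1)->(1,1) | p4:(2,0)->(1,0)
Step 3: p0:(2,4)->(1,4) | p1:(0,2)->(0,3)->EXIT | p2:escaped | p3:(1,1)->(0,1) | p4:(1,0)->(0,0)
Step 4: p0:(1,4)->(0,4) | p1:escaped | p2:escaped | p3:(0,1)->(0,2) | p4:(0,0)->(0,1)
Step 5: p0:(0,4)->(0,3)->EXIT | p1:escaped | p2:escaped | p3:(0,2)->(0,3)->EXIT | p4:(0,1)->(0,2)
Step 6: p0:escaped | p1:escaped | p2:escaped | p3:escaped | p4:(0,2)->(0,3)->EXIT
Exit steps: [5, 3, 1, 5, 6]
First to escape: p2 at step 1

Answer: 2 1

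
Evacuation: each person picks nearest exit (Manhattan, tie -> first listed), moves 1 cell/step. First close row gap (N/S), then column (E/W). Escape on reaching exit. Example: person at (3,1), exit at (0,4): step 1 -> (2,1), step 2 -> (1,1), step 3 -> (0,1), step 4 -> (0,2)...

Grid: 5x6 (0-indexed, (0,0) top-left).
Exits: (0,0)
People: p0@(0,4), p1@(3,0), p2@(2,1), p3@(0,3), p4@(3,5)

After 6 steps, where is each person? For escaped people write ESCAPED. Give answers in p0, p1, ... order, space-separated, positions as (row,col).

Step 1: p0:(0,4)->(0,3) | p1:(3,0)->(2,0) | p2:(2,1)->(1,1) | p3:(0,3)->(0,2) | p4:(3,5)->(2,5)
Step 2: p0:(0,3)->(0,2) | p1:(2,0)->(1,0) | p2:(1,1)->(0,1) | p3:(0,2)->(0,1) | p4:(2,5)->(1,5)
Step 3: p0:(0,2)->(0,1) | p1:(1,0)->(0,0)->EXIT | p2:(0,1)->(0,0)->EXIT | p3:(0,1)->(0,0)->EXIT | p4:(1,5)->(0,5)
Step 4: p0:(0,1)->(0,0)->EXIT | p1:escaped | p2:escaped | p3:escaped | p4:(0,5)->(0,4)
Step 5: p0:escaped | p1:escaped | p2:escaped | p3:escaped | p4:(0,4)->(0,3)
Step 6: p0:escaped | p1:escaped | p2:escaped | p3:escaped | p4:(0,3)->(0,2)

ESCAPED ESCAPED ESCAPED ESCAPED (0,2)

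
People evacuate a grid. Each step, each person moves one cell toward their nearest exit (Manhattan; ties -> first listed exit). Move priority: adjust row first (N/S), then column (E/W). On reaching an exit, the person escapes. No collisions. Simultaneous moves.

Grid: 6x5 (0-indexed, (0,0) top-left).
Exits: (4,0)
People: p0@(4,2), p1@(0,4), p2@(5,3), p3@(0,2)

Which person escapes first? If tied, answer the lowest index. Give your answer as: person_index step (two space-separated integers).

Answer: 0 2

Derivation:
Step 1: p0:(4,2)->(4,1) | p1:(0,4)->(1,4) | p2:(5,3)->(4,3) | p3:(0,2)->(1,2)
Step 2: p0:(4,1)->(4,0)->EXIT | p1:(1,4)->(2,4) | p2:(4,3)->(4,2) | p3:(1,2)->(2,2)
Step 3: p0:escaped | p1:(2,4)->(3,4) | p2:(4,2)->(4,1) | p3:(2,2)->(3,2)
Step 4: p0:escaped | p1:(3,4)->(4,4) | p2:(4,1)->(4,0)->EXIT | p3:(3,2)->(4,2)
Step 5: p0:escaped | p1:(4,4)->(4,3) | p2:escaped | p3:(4,2)->(4,1)
Step 6: p0:escaped | p1:(4,3)->(4,2) | p2:escaped | p3:(4,1)->(4,0)->EXIT
Step 7: p0:escaped | p1:(4,2)->(4,1) | p2:escaped | p3:escaped
Step 8: p0:escaped | p1:(4,1)->(4,0)->EXIT | p2:escaped | p3:escaped
Exit steps: [2, 8, 4, 6]
First to escape: p0 at step 2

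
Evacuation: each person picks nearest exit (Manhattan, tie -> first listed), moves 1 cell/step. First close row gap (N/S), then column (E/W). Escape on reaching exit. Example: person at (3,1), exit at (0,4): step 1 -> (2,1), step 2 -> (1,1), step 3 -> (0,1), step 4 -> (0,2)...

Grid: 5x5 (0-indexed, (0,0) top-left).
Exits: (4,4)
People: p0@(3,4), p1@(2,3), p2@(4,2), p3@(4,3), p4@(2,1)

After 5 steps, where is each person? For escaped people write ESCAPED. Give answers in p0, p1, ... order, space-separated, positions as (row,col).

Step 1: p0:(3,4)->(4,4)->EXIT | p1:(2,3)->(3,3) | p2:(4,2)->(4,3) | p3:(4,3)->(4,4)->EXIT | p4:(2,1)->(3,1)
Step 2: p0:escaped | p1:(3,3)->(4,3) | p2:(4,3)->(4,4)->EXIT | p3:escaped | p4:(3,1)->(4,1)
Step 3: p0:escaped | p1:(4,3)->(4,4)->EXIT | p2:escaped | p3:escaped | p4:(4,1)->(4,2)
Step 4: p0:escaped | p1:escaped | p2:escaped | p3:escaped | p4:(4,2)->(4,3)
Step 5: p0:escaped | p1:escaped | p2:escaped | p3:escaped | p4:(4,3)->(4,4)->EXIT

ESCAPED ESCAPED ESCAPED ESCAPED ESCAPED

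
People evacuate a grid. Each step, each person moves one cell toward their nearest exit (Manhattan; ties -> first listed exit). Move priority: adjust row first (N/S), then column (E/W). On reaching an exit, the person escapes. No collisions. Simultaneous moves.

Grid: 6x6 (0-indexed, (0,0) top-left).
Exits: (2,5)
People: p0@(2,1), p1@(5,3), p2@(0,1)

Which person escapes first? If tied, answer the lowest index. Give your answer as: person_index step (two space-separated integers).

Step 1: p0:(2,1)->(2,2) | p1:(5,3)->(4,3) | p2:(0,1)->(1,1)
Step 2: p0:(2,2)->(2,3) | p1:(4,3)->(3,3) | p2:(1,1)->(2,1)
Step 3: p0:(2,3)->(2,4) | p1:(3,3)->(2,3) | p2:(2,1)->(2,2)
Step 4: p0:(2,4)->(2,5)->EXIT | p1:(2,3)->(2,4) | p2:(2,2)->(2,3)
Step 5: p0:escaped | p1:(2,4)->(2,5)->EXIT | p2:(2,3)->(2,4)
Step 6: p0:escaped | p1:escaped | p2:(2,4)->(2,5)->EXIT
Exit steps: [4, 5, 6]
First to escape: p0 at step 4

Answer: 0 4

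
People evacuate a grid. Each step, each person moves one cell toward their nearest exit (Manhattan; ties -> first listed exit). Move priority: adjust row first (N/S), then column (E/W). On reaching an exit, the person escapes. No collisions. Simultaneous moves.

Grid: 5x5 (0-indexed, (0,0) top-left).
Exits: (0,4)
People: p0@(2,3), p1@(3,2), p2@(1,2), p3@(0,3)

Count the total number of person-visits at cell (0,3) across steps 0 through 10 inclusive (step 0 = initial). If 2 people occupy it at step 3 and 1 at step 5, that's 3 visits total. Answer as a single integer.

Answer: 4

Derivation:
Step 0: p0@(2,3) p1@(3,2) p2@(1,2) p3@(0,3) -> at (0,3): 1 [p3], cum=1
Step 1: p0@(1,3) p1@(2,2) p2@(0,2) p3@ESC -> at (0,3): 0 [-], cum=1
Step 2: p0@(0,3) p1@(1,2) p2@(0,3) p3@ESC -> at (0,3): 2 [p0,p2], cum=3
Step 3: p0@ESC p1@(0,2) p2@ESC p3@ESC -> at (0,3): 0 [-], cum=3
Step 4: p0@ESC p1@(0,3) p2@ESC p3@ESC -> at (0,3): 1 [p1], cum=4
Step 5: p0@ESC p1@ESC p2@ESC p3@ESC -> at (0,3): 0 [-], cum=4
Total visits = 4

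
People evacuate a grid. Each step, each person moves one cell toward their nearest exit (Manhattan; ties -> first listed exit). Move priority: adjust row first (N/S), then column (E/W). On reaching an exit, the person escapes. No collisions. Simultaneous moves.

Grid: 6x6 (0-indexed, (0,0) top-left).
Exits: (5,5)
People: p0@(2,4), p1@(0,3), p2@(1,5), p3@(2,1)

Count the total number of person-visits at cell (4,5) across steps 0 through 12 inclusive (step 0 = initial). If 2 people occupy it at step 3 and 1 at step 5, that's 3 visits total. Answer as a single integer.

Step 0: p0@(2,4) p1@(0,3) p2@(1,5) p3@(2,1) -> at (4,5): 0 [-], cum=0
Step 1: p0@(3,4) p1@(1,3) p2@(2,5) p3@(3,1) -> at (4,5): 0 [-], cum=0
Step 2: p0@(4,4) p1@(2,3) p2@(3,5) p3@(4,1) -> at (4,5): 0 [-], cum=0
Step 3: p0@(5,4) p1@(3,3) p2@(4,5) p3@(5,1) -> at (4,5): 1 [p2], cum=1
Step 4: p0@ESC p1@(4,3) p2@ESC p3@(5,2) -> at (4,5): 0 [-], cum=1
Step 5: p0@ESC p1@(5,3) p2@ESC p3@(5,3) -> at (4,5): 0 [-], cum=1
Step 6: p0@ESC p1@(5,4) p2@ESC p3@(5,4) -> at (4,5): 0 [-], cum=1
Step 7: p0@ESC p1@ESC p2@ESC p3@ESC -> at (4,5): 0 [-], cum=1
Total visits = 1

Answer: 1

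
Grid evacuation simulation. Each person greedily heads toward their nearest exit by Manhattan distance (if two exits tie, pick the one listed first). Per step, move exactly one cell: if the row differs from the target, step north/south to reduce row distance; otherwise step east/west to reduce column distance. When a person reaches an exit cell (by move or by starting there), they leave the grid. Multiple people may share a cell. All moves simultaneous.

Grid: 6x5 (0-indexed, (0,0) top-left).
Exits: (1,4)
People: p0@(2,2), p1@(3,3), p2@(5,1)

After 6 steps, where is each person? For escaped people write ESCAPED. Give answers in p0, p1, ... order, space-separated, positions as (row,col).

Step 1: p0:(2,2)->(1,2) | p1:(3,3)->(2,3) | p2:(5,1)->(4,1)
Step 2: p0:(1,2)->(1,3) | p1:(2,3)->(1,3) | p2:(4,1)->(3,1)
Step 3: p0:(1,3)->(1,4)->EXIT | p1:(1,3)->(1,4)->EXIT | p2:(3,1)->(2,1)
Step 4: p0:escaped | p1:escaped | p2:(2,1)->(1,1)
Step 5: p0:escaped | p1:escaped | p2:(1,1)->(1,2)
Step 6: p0:escaped | p1:escaped | p2:(1,2)->(1,3)

ESCAPED ESCAPED (1,3)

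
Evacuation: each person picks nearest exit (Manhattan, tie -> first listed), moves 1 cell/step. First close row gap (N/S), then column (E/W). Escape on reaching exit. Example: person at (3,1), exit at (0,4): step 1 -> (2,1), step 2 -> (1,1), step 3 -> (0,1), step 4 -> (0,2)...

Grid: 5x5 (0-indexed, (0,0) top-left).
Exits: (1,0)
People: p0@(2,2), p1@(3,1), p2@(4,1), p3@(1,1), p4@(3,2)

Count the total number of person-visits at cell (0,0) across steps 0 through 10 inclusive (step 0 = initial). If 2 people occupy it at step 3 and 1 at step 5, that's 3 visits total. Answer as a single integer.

Step 0: p0@(2,2) p1@(3,1) p2@(4,1) p3@(1,1) p4@(3,2) -> at (0,0): 0 [-], cum=0
Step 1: p0@(1,2) p1@(2,1) p2@(3,1) p3@ESC p4@(2,2) -> at (0,0): 0 [-], cum=0
Step 2: p0@(1,1) p1@(1,1) p2@(2,1) p3@ESC p4@(1,2) -> at (0,0): 0 [-], cum=0
Step 3: p0@ESC p1@ESC p2@(1,1) p3@ESC p4@(1,1) -> at (0,0): 0 [-], cum=0
Step 4: p0@ESC p1@ESC p2@ESC p3@ESC p4@ESC -> at (0,0): 0 [-], cum=0
Total visits = 0

Answer: 0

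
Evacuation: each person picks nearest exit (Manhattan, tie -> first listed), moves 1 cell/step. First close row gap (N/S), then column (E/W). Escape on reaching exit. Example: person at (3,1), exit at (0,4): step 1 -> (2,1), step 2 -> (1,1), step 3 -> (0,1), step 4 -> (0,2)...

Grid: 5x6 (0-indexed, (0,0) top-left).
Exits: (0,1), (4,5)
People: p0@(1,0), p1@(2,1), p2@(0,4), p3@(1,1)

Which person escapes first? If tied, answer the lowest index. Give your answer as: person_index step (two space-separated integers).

Answer: 3 1

Derivation:
Step 1: p0:(1,0)->(0,0) | p1:(2,1)->(1,1) | p2:(0,4)->(0,3) | p3:(1,1)->(0,1)->EXIT
Step 2: p0:(0,0)->(0,1)->EXIT | p1:(1,1)->(0,1)->EXIT | p2:(0,3)->(0,2) | p3:escaped
Step 3: p0:escaped | p1:escaped | p2:(0,2)->(0,1)->EXIT | p3:escaped
Exit steps: [2, 2, 3, 1]
First to escape: p3 at step 1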